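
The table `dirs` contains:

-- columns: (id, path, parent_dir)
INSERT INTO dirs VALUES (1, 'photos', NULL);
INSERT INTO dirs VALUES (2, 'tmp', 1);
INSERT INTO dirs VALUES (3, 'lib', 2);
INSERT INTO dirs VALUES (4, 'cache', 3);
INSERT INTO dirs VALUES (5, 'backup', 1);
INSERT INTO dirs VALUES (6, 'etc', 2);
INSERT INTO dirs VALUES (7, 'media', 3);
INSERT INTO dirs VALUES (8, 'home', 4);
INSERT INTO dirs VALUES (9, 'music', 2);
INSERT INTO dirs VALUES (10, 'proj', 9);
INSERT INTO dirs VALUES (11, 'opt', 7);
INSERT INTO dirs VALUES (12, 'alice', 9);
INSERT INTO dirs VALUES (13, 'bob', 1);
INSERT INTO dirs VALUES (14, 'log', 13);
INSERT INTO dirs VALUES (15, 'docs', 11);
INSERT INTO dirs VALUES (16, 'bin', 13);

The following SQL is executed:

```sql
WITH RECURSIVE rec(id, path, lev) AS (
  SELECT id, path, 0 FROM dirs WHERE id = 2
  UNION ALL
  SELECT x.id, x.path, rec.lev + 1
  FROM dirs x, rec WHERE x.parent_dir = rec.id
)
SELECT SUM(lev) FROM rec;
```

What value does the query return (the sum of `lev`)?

Base: id=2 (tmp) at lev 0.
Iteration 1: rows with parent_dir in {2} -> lib (id 3, lev 1), etc (id 6, lev 1), music (id 9, lev 1).
Iteration 2: rows with parent_dir in {3,6,9} -> cache (id 4, lev 2), media (id 7, lev 2), proj (id 10, lev 2), alice (id 12, lev 2).
Iteration 3: rows with parent_dir in {4,7,10,12} -> home (id 8, lev 3), opt (id 11, lev 3).
Iteration 4: rows with parent_dir in {8,11} -> docs (id 15, lev 4).
Iteration 5: no rows with parent_dir in {15}; recursion stops.
SUM(lev) = 0 + 1 + 1 + 1 + 2 + 2 + 2 + 2 + 3 + 3 + 4 = 21.

21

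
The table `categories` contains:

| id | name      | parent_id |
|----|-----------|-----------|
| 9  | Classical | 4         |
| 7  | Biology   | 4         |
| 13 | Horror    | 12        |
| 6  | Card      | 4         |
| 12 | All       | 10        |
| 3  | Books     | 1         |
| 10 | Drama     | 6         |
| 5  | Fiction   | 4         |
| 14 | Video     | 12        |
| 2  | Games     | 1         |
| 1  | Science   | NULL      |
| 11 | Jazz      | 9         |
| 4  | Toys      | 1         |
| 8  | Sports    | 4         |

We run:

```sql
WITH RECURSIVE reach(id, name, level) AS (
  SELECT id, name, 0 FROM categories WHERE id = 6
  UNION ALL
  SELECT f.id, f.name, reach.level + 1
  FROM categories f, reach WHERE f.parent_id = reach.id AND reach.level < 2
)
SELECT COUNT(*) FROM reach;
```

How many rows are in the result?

Base: id=6 (Card) at level 0.
Iteration 1: rows with parent_id in {6} -> Drama (id 10, level 1).
Iteration 2: rows with parent_id in {10} -> All (id 12, level 2).
Iteration 3: level < 2 fails for all current rows; recursion stops.
Total rows emitted: 3.

3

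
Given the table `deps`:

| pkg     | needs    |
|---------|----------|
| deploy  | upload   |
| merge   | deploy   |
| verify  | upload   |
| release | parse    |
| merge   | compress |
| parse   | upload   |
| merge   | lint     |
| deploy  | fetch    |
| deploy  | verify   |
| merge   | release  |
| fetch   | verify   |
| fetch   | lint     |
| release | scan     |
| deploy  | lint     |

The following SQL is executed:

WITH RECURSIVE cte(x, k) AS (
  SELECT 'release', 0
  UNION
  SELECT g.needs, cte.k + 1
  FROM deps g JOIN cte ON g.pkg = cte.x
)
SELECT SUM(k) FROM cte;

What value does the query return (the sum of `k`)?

Base: (release, k=0).
Iteration 1: edges from {release} -> (parse, k=1), (scan, k=1).
Iteration 2: edges from {parse,scan} -> (upload, k=2).
Iteration 3: no outgoing edges from {upload}; recursion stops.
SUM(k) = 0 + 1 + 1 + 2 = 4.

4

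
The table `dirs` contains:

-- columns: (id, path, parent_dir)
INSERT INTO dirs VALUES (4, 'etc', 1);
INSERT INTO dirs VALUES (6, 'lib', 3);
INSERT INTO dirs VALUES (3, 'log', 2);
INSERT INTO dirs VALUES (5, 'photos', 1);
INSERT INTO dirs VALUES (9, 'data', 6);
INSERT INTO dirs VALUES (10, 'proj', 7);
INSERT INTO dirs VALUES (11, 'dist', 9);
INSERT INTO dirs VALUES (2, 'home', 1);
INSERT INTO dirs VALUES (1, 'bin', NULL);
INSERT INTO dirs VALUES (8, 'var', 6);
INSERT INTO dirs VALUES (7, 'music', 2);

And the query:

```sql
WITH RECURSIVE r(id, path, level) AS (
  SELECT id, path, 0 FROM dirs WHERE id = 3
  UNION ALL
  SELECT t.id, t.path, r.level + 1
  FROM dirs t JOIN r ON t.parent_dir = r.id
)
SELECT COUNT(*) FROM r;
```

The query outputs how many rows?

5

Base: id=3 (log) at level 0.
Iteration 1: rows with parent_dir in {3} -> lib (id 6, level 1).
Iteration 2: rows with parent_dir in {6} -> var (id 8, level 2), data (id 9, level 2).
Iteration 3: rows with parent_dir in {8,9} -> dist (id 11, level 3).
Iteration 4: no rows with parent_dir in {11}; recursion stops.
Total rows emitted: 5.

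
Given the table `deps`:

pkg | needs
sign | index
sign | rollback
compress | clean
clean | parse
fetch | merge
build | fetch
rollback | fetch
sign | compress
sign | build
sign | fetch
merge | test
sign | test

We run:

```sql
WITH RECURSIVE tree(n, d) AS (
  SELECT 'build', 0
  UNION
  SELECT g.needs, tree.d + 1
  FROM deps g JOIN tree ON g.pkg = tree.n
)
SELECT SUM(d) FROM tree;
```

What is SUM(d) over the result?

6

Base: (build, d=0).
Iteration 1: edges from {build} -> (fetch, d=1).
Iteration 2: edges from {fetch} -> (merge, d=2).
Iteration 3: edges from {merge} -> (test, d=3).
Iteration 4: no outgoing edges from {test}; recursion stops.
SUM(d) = 0 + 1 + 2 + 3 = 6.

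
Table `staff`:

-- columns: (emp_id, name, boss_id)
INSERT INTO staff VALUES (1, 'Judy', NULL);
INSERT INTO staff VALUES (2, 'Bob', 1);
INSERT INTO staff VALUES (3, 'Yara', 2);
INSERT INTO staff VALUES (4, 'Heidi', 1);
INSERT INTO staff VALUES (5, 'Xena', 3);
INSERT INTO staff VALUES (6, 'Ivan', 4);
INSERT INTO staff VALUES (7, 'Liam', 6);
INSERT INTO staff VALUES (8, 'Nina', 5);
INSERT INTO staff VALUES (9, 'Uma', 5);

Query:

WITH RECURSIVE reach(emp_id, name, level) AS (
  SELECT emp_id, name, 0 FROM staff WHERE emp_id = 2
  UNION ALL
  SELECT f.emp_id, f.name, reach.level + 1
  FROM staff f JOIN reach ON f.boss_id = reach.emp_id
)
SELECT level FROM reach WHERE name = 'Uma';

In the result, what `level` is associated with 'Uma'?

3

Base: emp_id=2 (Bob) at level 0.
Iteration 1: rows with boss_id in {2} -> Yara (id 3, level 1).
Iteration 2: rows with boss_id in {3} -> Xena (id 5, level 2).
Iteration 3: rows with boss_id in {5} -> Nina (id 8, level 3), Uma (id 9, level 3).
Iteration 4: no rows with boss_id in {8,9}; recursion stops.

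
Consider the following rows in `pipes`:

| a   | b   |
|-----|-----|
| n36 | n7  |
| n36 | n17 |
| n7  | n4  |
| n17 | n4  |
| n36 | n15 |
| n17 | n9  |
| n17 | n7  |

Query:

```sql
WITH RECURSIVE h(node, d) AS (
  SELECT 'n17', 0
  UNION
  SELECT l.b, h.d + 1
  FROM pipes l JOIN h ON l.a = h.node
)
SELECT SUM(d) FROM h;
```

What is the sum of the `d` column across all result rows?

5

Base: (n17, d=0).
Iteration 1: edges from {n17} -> (n4, d=1), (n7, d=1), (n9, d=1).
Iteration 2: edges from {n4,n7,n9} -> (n4, d=2).
Iteration 3: no outgoing edges from {n4}; recursion stops.
SUM(d) = 0 + 1 + 1 + 1 + 2 = 5.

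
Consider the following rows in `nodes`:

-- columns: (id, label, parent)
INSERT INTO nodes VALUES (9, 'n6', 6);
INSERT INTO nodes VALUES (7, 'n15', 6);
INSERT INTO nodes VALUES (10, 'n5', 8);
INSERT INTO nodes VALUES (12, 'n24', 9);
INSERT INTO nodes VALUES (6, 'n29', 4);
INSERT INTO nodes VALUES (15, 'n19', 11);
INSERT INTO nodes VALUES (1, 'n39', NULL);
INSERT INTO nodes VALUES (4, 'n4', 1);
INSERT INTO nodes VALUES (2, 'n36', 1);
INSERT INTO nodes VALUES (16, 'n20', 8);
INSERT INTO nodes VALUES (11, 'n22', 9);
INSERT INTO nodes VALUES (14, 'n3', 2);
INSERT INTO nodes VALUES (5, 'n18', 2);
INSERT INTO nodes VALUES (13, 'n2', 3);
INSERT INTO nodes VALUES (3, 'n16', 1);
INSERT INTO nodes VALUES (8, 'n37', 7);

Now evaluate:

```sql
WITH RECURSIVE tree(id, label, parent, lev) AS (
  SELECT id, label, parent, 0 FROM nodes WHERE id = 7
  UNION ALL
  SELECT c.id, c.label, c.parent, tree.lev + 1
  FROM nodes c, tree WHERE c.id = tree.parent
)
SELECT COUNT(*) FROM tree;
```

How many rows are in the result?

4

Base: id=7 (n15), parent=6, lev 0.
Iteration 1: join on id=6 -> n29 (id 6, parent=4, lev 1).
Iteration 2: join on id=4 -> n4 (id 4, parent=1, lev 2).
Iteration 3: join on id=1 -> n39 (id 1, parent=NULL, lev 3).
Iteration 4: parent is NULL; no match; recursion stops.
Total rows emitted: 4.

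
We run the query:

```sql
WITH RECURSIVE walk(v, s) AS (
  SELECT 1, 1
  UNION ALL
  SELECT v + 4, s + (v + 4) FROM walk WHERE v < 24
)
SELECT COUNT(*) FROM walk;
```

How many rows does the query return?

7

Base: v=1, s=1.
Iteration 1: 1 < 24 holds -> v = 1 + 4 = 5, s = 1 + 5 = 6.
Iteration 2: 5 < 24 holds -> v = 5 + 4 = 9, s = 6 + 9 = 15.
Iteration 3: 9 < 24 holds -> v = 9 + 4 = 13, s = 15 + 13 = 28.
Iteration 4: 13 < 24 holds -> v = 13 + 4 = 17, s = 28 + 17 = 45.
Iteration 5: 17 < 24 holds -> v = 17 + 4 = 21, s = 45 + 21 = 66.
Iteration 6: 21 < 24 holds -> v = 21 + 4 = 25, s = 66 + 25 = 91.
Iteration 7: 25 < 24 fails; recursion stops.
Total rows emitted: 7.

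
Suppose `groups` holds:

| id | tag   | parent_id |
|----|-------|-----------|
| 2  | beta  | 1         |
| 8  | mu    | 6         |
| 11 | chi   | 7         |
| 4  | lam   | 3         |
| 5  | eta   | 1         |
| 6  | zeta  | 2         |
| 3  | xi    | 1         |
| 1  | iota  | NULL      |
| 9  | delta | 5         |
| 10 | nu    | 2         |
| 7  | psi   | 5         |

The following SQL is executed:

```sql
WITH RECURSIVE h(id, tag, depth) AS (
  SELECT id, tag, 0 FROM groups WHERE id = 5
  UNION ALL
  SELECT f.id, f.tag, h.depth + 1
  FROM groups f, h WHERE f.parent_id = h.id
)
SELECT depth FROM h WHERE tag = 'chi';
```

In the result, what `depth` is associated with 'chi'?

2

Base: id=5 (eta) at depth 0.
Iteration 1: rows with parent_id in {5} -> psi (id 7, depth 1), delta (id 9, depth 1).
Iteration 2: rows with parent_id in {7,9} -> chi (id 11, depth 2).
Iteration 3: no rows with parent_id in {11}; recursion stops.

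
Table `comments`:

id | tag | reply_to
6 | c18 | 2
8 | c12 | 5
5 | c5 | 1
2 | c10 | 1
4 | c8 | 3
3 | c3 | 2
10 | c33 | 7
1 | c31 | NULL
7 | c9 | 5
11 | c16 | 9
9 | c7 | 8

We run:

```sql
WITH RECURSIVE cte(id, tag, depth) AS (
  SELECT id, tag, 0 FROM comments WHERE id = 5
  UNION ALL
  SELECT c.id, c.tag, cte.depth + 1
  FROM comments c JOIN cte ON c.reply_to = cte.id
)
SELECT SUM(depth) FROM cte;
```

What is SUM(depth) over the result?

Base: id=5 (c5) at depth 0.
Iteration 1: rows with reply_to in {5} -> c9 (id 7, depth 1), c12 (id 8, depth 1).
Iteration 2: rows with reply_to in {7,8} -> c7 (id 9, depth 2), c33 (id 10, depth 2).
Iteration 3: rows with reply_to in {9,10} -> c16 (id 11, depth 3).
Iteration 4: no rows with reply_to in {11}; recursion stops.
SUM(depth) = 0 + 1 + 1 + 2 + 2 + 3 = 9.

9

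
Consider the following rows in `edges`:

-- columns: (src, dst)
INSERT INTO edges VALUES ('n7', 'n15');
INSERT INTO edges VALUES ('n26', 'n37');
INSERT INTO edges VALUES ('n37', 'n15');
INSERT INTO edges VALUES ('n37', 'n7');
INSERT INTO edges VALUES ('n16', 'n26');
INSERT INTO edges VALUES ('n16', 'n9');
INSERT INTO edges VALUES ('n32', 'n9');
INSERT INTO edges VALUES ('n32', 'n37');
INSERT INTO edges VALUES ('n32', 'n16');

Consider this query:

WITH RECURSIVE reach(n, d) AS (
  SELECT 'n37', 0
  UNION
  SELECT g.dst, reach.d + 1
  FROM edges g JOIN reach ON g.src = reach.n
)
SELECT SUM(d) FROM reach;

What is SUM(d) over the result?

Base: (n37, d=0).
Iteration 1: edges from {n37} -> (n15, d=1), (n7, d=1).
Iteration 2: edges from {n15,n7} -> (n15, d=2).
Iteration 3: no outgoing edges from {n15}; recursion stops.
SUM(d) = 0 + 1 + 1 + 2 = 4.

4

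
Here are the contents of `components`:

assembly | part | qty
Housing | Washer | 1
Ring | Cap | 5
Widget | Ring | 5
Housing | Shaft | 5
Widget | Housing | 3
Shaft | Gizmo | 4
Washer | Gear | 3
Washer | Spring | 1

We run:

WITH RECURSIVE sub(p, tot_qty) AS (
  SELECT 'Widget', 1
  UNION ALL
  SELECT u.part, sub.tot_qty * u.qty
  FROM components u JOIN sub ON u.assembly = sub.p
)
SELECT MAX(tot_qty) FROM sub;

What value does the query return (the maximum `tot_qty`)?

60

Base: (Widget, tot_qty=1).
Iteration 1: components of {Widget} -> Housing = 1*3 = 3, Ring = 1*5 = 5.
Iteration 2: components of {Housing,Ring} -> Cap = 5*5 = 25, Shaft = 3*5 = 15, Washer = 3*1 = 3.
Iteration 3: components of {Cap,Shaft,Washer} -> Gear = 3*3 = 9, Gizmo = 15*4 = 60, Spring = 3*1 = 3.
Iteration 4: no further components; recursion stops.
tot_qty values: 1, 3, 5, 3, 15, 25, 3, 9, 60; the maximum is 60.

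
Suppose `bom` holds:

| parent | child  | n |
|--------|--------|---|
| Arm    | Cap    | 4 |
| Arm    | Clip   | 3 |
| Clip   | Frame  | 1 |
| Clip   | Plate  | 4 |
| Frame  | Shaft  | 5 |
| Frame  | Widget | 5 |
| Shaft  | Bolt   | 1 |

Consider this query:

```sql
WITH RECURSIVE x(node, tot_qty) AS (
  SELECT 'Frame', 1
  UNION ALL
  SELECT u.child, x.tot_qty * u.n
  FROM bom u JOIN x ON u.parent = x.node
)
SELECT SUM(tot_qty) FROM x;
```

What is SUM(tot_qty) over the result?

Base: (Frame, tot_qty=1).
Iteration 1: components of {Frame} -> Shaft = 1*5 = 5, Widget = 1*5 = 5.
Iteration 2: components of {Shaft,Widget} -> Bolt = 5*1 = 5.
Iteration 3: no further components; recursion stops.
SUM(tot_qty) = 1 + 5 + 5 + 5 = 16.

16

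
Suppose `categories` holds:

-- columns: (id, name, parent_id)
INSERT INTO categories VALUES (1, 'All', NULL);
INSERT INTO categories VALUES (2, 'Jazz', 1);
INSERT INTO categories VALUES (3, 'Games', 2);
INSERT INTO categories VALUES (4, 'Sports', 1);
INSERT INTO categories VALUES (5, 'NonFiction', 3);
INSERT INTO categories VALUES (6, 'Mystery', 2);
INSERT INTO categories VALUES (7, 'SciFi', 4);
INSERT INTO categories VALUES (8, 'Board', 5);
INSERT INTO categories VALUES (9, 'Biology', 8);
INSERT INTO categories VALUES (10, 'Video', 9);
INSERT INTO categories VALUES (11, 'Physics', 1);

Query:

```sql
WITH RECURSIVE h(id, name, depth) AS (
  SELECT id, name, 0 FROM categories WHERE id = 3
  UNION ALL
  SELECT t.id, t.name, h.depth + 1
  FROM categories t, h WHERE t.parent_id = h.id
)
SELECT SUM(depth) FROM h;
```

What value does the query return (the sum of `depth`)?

Base: id=3 (Games) at depth 0.
Iteration 1: rows with parent_id in {3} -> NonFiction (id 5, depth 1).
Iteration 2: rows with parent_id in {5} -> Board (id 8, depth 2).
Iteration 3: rows with parent_id in {8} -> Biology (id 9, depth 3).
Iteration 4: rows with parent_id in {9} -> Video (id 10, depth 4).
Iteration 5: no rows with parent_id in {10}; recursion stops.
SUM(depth) = 0 + 1 + 2 + 3 + 4 = 10.

10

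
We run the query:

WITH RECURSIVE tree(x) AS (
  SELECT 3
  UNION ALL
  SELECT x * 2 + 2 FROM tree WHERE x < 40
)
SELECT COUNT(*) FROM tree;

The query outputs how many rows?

Base: x=3.
Iteration 1: 3 < 40 holds -> x = 3 * 2 + 2 = 8.
Iteration 2: 8 < 40 holds -> x = 8 * 2 + 2 = 18.
Iteration 3: 18 < 40 holds -> x = 18 * 2 + 2 = 38.
Iteration 4: 38 < 40 holds -> x = 38 * 2 + 2 = 78.
Iteration 5: 78 < 40 fails; recursion stops.
Total rows emitted: 5.

5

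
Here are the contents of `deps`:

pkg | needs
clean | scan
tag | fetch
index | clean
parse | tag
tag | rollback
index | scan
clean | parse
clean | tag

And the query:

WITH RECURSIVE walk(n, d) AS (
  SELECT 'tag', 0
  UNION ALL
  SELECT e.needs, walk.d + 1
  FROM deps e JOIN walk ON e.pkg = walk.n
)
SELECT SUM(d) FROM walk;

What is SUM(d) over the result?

Base: (tag, d=0).
Iteration 1: edges from {tag} -> (fetch, d=1), (rollback, d=1).
Iteration 2: no outgoing edges from {fetch,rollback}; recursion stops.
SUM(d) = 0 + 1 + 1 = 2.

2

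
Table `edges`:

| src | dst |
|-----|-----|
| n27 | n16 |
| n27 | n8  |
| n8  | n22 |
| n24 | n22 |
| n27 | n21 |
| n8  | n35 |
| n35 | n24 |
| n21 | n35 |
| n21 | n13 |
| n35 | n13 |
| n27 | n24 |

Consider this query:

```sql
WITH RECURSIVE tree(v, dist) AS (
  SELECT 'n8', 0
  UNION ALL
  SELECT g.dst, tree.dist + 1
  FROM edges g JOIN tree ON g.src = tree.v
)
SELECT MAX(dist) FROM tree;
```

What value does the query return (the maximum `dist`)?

Base: (n8, dist=0).
Iteration 1: edges from {n8} -> (n22, dist=1), (n35, dist=1).
Iteration 2: edges from {n22,n35} -> (n13, dist=2), (n24, dist=2).
Iteration 3: edges from {n13,n24} -> (n22, dist=3).
Iteration 4: no outgoing edges from {n22}; recursion stops.
dist values: 0, 1, 1, 2, 2, 3; the maximum is 3.

3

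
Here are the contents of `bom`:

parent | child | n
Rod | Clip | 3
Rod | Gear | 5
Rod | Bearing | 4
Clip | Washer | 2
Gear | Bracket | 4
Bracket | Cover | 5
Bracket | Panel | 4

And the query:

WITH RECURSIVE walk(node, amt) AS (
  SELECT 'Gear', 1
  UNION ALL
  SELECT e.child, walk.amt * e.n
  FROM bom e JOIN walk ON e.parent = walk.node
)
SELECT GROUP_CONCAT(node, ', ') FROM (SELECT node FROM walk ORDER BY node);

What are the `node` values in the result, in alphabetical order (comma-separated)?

Base: (Gear, amt=1).
Iteration 1: components of {Gear} -> Bracket = 1*4 = 4.
Iteration 2: components of {Bracket} -> Cover = 4*5 = 20, Panel = 4*4 = 16.
Iteration 3: no further components; recursion stops.

Bracket, Cover, Gear, Panel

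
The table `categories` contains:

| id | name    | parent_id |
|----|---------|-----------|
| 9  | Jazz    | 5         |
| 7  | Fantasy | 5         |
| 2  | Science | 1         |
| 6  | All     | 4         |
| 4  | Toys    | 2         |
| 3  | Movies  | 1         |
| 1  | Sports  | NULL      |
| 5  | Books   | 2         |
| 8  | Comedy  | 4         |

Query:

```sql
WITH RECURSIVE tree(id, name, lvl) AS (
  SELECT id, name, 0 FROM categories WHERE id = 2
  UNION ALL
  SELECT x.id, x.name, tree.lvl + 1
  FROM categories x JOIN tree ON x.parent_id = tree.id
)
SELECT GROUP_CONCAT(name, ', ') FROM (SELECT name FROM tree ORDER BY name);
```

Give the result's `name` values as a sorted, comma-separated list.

All, Books, Comedy, Fantasy, Jazz, Science, Toys

Base: id=2 (Science) at lvl 0.
Iteration 1: rows with parent_id in {2} -> Toys (id 4, lvl 1), Books (id 5, lvl 1).
Iteration 2: rows with parent_id in {4,5} -> All (id 6, lvl 2), Fantasy (id 7, lvl 2), Comedy (id 8, lvl 2), Jazz (id 9, lvl 2).
Iteration 3: no rows with parent_id in {6,7,8,9}; recursion stops.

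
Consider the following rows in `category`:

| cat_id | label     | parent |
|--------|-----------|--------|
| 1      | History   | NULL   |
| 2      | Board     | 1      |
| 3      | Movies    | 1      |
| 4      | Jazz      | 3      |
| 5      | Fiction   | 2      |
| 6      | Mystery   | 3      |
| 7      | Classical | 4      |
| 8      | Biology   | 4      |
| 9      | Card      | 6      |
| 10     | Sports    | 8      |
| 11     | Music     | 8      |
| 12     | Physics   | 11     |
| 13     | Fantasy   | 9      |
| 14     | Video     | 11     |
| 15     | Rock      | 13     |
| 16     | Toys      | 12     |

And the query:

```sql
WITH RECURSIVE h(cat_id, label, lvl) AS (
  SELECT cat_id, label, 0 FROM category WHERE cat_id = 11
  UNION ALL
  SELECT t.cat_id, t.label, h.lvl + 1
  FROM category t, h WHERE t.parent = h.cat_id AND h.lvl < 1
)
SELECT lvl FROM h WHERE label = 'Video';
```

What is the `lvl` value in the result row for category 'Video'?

1

Base: cat_id=11 (Music) at lvl 0.
Iteration 1: rows with parent in {11} -> Physics (id 12, lvl 1), Video (id 14, lvl 1).
Iteration 2: lvl < 1 fails for all current rows; recursion stops.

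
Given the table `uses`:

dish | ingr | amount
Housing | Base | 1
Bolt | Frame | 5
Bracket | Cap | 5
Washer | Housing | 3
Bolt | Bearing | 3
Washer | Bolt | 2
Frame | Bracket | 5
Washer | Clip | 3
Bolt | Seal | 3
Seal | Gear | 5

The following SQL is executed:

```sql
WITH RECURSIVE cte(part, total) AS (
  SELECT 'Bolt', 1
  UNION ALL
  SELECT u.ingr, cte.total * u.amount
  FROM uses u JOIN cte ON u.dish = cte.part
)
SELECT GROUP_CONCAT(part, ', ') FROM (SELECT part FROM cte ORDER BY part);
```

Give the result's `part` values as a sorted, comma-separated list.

Base: (Bolt, total=1).
Iteration 1: components of {Bolt} -> Bearing = 1*3 = 3, Frame = 1*5 = 5, Seal = 1*3 = 3.
Iteration 2: components of {Bearing,Frame,Seal} -> Bracket = 5*5 = 25, Gear = 3*5 = 15.
Iteration 3: components of {Bracket,Gear} -> Cap = 25*5 = 125.
Iteration 4: no further components; recursion stops.

Bearing, Bolt, Bracket, Cap, Frame, Gear, Seal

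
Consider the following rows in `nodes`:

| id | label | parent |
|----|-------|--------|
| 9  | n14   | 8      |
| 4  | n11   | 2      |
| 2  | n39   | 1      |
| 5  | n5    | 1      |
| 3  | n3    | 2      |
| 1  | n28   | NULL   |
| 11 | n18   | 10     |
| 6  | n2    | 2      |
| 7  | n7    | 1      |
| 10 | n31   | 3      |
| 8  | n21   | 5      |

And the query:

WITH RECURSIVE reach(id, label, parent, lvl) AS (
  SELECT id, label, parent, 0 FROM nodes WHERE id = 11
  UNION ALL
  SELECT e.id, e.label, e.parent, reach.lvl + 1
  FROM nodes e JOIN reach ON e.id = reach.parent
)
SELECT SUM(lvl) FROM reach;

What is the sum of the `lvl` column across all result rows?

Base: id=11 (n18), parent=10, lvl 0.
Iteration 1: join on id=10 -> n31 (id 10, parent=3, lvl 1).
Iteration 2: join on id=3 -> n3 (id 3, parent=2, lvl 2).
Iteration 3: join on id=2 -> n39 (id 2, parent=1, lvl 3).
Iteration 4: join on id=1 -> n28 (id 1, parent=NULL, lvl 4).
Iteration 5: parent is NULL; no match; recursion stops.
SUM(lvl) = 0 + 1 + 2 + 3 + 4 = 10.

10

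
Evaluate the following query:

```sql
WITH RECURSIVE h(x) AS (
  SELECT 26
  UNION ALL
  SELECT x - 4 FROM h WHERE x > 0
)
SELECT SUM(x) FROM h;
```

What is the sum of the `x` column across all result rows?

96

Base: x=26.
Iteration 1: 26 > 0 holds -> x = 26 - 4 = 22.
Iteration 2: 22 > 0 holds -> x = 22 - 4 = 18.
Iteration 3: 18 > 0 holds -> x = 18 - 4 = 14.
Iteration 4: 14 > 0 holds -> x = 14 - 4 = 10.
Iteration 5: 10 > 0 holds -> x = 10 - 4 = 6.
Iteration 6: 6 > 0 holds -> x = 6 - 4 = 2.
Iteration 7: 2 > 0 holds -> x = 2 - 4 = -2.
Iteration 8: -2 > 0 fails; recursion stops.
SUM(x) = 26 + 22 + 18 + 14 + 10 + 6 + 2 + -2 = 96.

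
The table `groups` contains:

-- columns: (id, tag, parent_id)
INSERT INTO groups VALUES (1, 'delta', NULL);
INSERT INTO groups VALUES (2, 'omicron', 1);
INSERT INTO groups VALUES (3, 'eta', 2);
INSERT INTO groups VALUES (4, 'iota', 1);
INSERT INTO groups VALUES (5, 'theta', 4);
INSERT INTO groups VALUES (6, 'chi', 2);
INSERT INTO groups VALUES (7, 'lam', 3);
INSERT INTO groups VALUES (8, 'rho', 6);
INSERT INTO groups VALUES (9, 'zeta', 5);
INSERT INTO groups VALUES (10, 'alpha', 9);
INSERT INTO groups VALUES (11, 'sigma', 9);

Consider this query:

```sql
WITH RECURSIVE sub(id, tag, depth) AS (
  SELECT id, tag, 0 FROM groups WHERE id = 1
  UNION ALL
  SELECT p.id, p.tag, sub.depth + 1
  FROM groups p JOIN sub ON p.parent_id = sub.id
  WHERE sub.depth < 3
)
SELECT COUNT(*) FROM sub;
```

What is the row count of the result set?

Base: id=1 (delta) at depth 0.
Iteration 1: rows with parent_id in {1} -> omicron (id 2, depth 1), iota (id 4, depth 1).
Iteration 2: rows with parent_id in {2,4} -> eta (id 3, depth 2), theta (id 5, depth 2), chi (id 6, depth 2).
Iteration 3: rows with parent_id in {3,5,6} -> lam (id 7, depth 3), rho (id 8, depth 3), zeta (id 9, depth 3).
Iteration 4: depth < 3 fails for all current rows; recursion stops.
Total rows emitted: 9.

9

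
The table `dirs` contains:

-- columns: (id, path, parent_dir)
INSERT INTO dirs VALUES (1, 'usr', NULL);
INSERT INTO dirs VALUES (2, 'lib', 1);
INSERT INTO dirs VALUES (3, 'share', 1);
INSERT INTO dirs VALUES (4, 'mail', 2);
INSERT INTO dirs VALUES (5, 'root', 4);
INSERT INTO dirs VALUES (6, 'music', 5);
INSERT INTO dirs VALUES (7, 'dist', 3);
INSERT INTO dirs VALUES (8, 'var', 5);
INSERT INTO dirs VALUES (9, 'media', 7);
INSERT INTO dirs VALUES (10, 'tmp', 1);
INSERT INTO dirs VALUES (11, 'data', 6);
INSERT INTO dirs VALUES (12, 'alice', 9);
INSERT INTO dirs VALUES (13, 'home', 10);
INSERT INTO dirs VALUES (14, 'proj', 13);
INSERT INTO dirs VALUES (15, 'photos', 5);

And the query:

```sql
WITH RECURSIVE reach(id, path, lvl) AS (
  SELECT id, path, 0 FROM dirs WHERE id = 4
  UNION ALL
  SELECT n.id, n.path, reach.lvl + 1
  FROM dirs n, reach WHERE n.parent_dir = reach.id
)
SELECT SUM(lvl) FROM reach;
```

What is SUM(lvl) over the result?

Base: id=4 (mail) at lvl 0.
Iteration 1: rows with parent_dir in {4} -> root (id 5, lvl 1).
Iteration 2: rows with parent_dir in {5} -> music (id 6, lvl 2), var (id 8, lvl 2), photos (id 15, lvl 2).
Iteration 3: rows with parent_dir in {6,8,15} -> data (id 11, lvl 3).
Iteration 4: no rows with parent_dir in {11}; recursion stops.
SUM(lvl) = 0 + 1 + 2 + 2 + 2 + 3 = 10.

10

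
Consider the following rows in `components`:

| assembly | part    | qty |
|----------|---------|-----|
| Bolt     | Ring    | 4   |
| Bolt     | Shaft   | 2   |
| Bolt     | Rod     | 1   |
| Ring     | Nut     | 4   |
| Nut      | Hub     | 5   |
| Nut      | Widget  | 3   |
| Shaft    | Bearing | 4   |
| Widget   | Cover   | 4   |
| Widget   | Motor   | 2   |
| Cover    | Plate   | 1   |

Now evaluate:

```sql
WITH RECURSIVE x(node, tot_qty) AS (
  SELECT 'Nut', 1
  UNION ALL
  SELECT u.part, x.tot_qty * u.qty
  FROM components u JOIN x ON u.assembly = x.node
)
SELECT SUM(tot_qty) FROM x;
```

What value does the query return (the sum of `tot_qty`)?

39

Base: (Nut, tot_qty=1).
Iteration 1: components of {Nut} -> Hub = 1*5 = 5, Widget = 1*3 = 3.
Iteration 2: components of {Hub,Widget} -> Cover = 3*4 = 12, Motor = 3*2 = 6.
Iteration 3: components of {Cover,Motor} -> Plate = 12*1 = 12.
Iteration 4: no further components; recursion stops.
SUM(tot_qty) = 1 + 5 + 3 + 12 + 6 + 12 = 39.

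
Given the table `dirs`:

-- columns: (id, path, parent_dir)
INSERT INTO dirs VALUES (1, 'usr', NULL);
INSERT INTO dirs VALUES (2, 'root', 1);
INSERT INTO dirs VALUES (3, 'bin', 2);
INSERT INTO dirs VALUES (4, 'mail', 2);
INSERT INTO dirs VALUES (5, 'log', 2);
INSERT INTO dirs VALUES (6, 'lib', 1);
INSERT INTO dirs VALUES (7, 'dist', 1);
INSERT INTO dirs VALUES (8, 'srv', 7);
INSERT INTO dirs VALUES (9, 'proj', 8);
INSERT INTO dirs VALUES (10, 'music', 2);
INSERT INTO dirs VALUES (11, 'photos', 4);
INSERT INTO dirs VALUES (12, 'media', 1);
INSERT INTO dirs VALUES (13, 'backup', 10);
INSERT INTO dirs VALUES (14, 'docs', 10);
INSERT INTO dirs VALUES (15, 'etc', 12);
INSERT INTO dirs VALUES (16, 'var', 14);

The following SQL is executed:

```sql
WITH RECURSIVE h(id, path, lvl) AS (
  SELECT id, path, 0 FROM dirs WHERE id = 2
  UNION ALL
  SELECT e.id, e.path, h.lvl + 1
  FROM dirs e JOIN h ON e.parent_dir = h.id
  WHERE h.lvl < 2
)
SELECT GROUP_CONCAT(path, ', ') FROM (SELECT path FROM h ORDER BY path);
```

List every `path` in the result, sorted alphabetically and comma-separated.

backup, bin, docs, log, mail, music, photos, root

Base: id=2 (root) at lvl 0.
Iteration 1: rows with parent_dir in {2} -> bin (id 3, lvl 1), mail (id 4, lvl 1), log (id 5, lvl 1), music (id 10, lvl 1).
Iteration 2: rows with parent_dir in {3,4,5,10} -> photos (id 11, lvl 2), backup (id 13, lvl 2), docs (id 14, lvl 2).
Iteration 3: lvl < 2 fails for all current rows; recursion stops.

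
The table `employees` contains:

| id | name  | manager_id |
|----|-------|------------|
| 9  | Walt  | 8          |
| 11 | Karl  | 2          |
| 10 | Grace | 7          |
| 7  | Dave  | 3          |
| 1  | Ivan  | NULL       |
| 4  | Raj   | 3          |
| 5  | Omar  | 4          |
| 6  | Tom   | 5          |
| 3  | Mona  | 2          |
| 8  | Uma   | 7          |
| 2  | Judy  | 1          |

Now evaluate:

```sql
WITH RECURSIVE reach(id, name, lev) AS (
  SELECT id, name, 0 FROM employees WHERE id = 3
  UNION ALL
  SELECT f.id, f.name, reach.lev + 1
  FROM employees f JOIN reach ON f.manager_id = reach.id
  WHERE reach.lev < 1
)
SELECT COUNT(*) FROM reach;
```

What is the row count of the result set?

3

Base: id=3 (Mona) at lev 0.
Iteration 1: rows with manager_id in {3} -> Raj (id 4, lev 1), Dave (id 7, lev 1).
Iteration 2: lev < 1 fails for all current rows; recursion stops.
Total rows emitted: 3.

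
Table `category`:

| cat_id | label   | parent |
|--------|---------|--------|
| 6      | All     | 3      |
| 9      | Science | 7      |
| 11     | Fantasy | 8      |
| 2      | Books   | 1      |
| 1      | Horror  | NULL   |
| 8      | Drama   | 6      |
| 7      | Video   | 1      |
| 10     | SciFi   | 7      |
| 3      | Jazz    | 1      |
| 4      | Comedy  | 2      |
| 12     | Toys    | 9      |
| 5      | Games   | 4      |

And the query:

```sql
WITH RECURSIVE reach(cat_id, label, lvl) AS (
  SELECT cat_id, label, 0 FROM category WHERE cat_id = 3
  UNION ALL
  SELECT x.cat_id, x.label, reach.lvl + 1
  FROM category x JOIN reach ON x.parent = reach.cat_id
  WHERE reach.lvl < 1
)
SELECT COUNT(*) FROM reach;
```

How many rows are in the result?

Base: cat_id=3 (Jazz) at lvl 0.
Iteration 1: rows with parent in {3} -> All (id 6, lvl 1).
Iteration 2: lvl < 1 fails for all current rows; recursion stops.
Total rows emitted: 2.

2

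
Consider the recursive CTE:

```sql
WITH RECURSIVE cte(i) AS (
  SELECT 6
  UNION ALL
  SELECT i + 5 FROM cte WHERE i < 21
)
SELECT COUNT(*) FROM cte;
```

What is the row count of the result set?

4

Base: i=6.
Iteration 1: 6 < 21 holds -> i = 6 + 5 = 11.
Iteration 2: 11 < 21 holds -> i = 11 + 5 = 16.
Iteration 3: 16 < 21 holds -> i = 16 + 5 = 21.
Iteration 4: 21 < 21 fails; recursion stops.
Total rows emitted: 4.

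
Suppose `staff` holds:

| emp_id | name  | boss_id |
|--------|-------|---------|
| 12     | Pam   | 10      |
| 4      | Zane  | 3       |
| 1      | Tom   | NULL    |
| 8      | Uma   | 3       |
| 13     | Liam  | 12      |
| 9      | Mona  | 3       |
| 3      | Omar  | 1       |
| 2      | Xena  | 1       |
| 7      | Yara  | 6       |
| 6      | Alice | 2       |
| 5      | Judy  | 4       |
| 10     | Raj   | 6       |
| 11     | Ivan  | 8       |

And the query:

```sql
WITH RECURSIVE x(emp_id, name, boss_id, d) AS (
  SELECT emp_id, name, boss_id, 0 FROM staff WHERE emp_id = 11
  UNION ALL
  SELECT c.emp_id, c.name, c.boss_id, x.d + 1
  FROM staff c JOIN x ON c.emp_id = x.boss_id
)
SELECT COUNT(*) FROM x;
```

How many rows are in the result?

4

Base: emp_id=11 (Ivan), boss_id=8, d 0.
Iteration 1: join on emp_id=8 -> Uma (id 8, boss_id=3, d 1).
Iteration 2: join on emp_id=3 -> Omar (id 3, boss_id=1, d 2).
Iteration 3: join on emp_id=1 -> Tom (id 1, boss_id=NULL, d 3).
Iteration 4: boss_id is NULL; no match; recursion stops.
Total rows emitted: 4.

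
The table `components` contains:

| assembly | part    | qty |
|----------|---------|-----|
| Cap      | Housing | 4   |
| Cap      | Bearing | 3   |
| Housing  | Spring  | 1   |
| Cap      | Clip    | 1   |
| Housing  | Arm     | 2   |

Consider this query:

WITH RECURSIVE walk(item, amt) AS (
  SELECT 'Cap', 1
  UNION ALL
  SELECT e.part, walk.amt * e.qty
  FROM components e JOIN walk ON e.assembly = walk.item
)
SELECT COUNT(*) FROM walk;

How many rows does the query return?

Base: (Cap, amt=1).
Iteration 1: components of {Cap} -> Bearing = 1*3 = 3, Clip = 1*1 = 1, Housing = 1*4 = 4.
Iteration 2: components of {Bearing,Clip,Housing} -> Arm = 4*2 = 8, Spring = 4*1 = 4.
Iteration 3: no further components; recursion stops.
Total rows emitted: 6.

6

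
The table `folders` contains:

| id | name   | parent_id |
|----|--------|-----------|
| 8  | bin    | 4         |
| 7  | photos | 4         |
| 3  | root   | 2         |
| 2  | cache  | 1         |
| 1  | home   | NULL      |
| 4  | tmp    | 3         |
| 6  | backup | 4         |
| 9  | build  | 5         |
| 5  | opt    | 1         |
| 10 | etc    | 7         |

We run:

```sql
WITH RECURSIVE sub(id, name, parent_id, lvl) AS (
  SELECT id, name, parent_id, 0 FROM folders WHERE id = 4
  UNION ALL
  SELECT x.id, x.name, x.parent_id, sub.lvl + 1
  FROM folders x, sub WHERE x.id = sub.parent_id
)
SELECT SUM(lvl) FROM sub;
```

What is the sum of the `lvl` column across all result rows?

Base: id=4 (tmp), parent_id=3, lvl 0.
Iteration 1: join on id=3 -> root (id 3, parent_id=2, lvl 1).
Iteration 2: join on id=2 -> cache (id 2, parent_id=1, lvl 2).
Iteration 3: join on id=1 -> home (id 1, parent_id=NULL, lvl 3).
Iteration 4: parent_id is NULL; no match; recursion stops.
SUM(lvl) = 0 + 1 + 2 + 3 = 6.

6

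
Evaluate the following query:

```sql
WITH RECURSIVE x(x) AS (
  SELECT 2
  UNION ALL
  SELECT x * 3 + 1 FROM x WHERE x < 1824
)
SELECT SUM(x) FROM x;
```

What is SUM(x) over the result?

Base: x=2.
Iteration 1: 2 < 1824 holds -> x = 2 * 3 + 1 = 7.
Iteration 2: 7 < 1824 holds -> x = 7 * 3 + 1 = 22.
Iteration 3: 22 < 1824 holds -> x = 22 * 3 + 1 = 67.
Iteration 4: 67 < 1824 holds -> x = 67 * 3 + 1 = 202.
Iteration 5: 202 < 1824 holds -> x = 202 * 3 + 1 = 607.
Iteration 6: 607 < 1824 holds -> x = 607 * 3 + 1 = 1822.
Iteration 7: 1822 < 1824 holds -> x = 1822 * 3 + 1 = 5467.
Iteration 8: 5467 < 1824 fails; recursion stops.
SUM(x) = 2 + 7 + 22 + 67 + 202 + 607 + 1822 + 5467 = 8196.

8196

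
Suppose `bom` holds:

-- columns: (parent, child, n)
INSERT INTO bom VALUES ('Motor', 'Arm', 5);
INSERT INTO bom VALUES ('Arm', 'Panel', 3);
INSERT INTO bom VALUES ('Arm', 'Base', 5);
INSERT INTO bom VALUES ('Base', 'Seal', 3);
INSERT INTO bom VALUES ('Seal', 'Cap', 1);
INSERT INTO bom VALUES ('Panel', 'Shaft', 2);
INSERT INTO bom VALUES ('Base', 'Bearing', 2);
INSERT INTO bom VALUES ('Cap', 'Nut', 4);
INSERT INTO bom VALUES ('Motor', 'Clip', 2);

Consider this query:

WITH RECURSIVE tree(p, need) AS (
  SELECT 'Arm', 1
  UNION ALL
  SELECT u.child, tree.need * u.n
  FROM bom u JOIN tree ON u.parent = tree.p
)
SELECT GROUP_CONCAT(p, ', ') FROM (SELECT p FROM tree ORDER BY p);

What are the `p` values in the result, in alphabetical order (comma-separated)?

Base: (Arm, need=1).
Iteration 1: components of {Arm} -> Base = 1*5 = 5, Panel = 1*3 = 3.
Iteration 2: components of {Base,Panel} -> Bearing = 5*2 = 10, Seal = 5*3 = 15, Shaft = 3*2 = 6.
Iteration 3: components of {Bearing,Seal,Shaft} -> Cap = 15*1 = 15.
Iteration 4: components of {Cap} -> Nut = 15*4 = 60.
Iteration 5: no further components; recursion stops.

Arm, Base, Bearing, Cap, Nut, Panel, Seal, Shaft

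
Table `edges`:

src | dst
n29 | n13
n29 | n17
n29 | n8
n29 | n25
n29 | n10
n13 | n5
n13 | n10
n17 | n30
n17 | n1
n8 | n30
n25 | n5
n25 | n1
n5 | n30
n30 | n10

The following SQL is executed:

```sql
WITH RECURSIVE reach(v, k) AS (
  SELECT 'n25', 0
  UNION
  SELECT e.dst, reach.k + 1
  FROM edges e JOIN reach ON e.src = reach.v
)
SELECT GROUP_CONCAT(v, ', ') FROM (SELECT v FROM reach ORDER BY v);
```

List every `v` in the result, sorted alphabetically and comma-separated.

Base: (n25, k=0).
Iteration 1: edges from {n25} -> (n1, k=1), (n5, k=1).
Iteration 2: edges from {n1,n5} -> (n30, k=2).
Iteration 3: edges from {n30} -> (n10, k=3).
Iteration 4: no outgoing edges from {n10}; recursion stops.

n1, n10, n25, n30, n5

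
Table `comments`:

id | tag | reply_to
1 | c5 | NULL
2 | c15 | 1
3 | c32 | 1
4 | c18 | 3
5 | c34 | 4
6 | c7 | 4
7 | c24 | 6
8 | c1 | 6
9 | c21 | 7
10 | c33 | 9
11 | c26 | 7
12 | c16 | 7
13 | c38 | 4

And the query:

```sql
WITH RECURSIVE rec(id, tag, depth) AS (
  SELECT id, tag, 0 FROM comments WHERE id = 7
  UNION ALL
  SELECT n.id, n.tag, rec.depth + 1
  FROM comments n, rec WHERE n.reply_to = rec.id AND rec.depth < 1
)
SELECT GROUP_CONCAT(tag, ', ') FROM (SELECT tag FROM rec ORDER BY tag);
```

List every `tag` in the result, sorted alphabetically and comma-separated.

c16, c21, c24, c26

Base: id=7 (c24) at depth 0.
Iteration 1: rows with reply_to in {7} -> c21 (id 9, depth 1), c26 (id 11, depth 1), c16 (id 12, depth 1).
Iteration 2: depth < 1 fails for all current rows; recursion stops.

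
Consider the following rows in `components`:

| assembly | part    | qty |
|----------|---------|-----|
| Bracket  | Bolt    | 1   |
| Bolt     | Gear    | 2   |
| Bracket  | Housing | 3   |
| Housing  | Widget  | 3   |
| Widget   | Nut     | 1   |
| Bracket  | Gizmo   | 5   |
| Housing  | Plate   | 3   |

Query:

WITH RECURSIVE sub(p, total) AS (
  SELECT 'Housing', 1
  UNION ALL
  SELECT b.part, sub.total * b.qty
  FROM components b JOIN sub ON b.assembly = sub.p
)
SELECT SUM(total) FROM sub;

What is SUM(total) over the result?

Base: (Housing, total=1).
Iteration 1: components of {Housing} -> Plate = 1*3 = 3, Widget = 1*3 = 3.
Iteration 2: components of {Plate,Widget} -> Nut = 3*1 = 3.
Iteration 3: no further components; recursion stops.
SUM(total) = 1 + 3 + 3 + 3 = 10.

10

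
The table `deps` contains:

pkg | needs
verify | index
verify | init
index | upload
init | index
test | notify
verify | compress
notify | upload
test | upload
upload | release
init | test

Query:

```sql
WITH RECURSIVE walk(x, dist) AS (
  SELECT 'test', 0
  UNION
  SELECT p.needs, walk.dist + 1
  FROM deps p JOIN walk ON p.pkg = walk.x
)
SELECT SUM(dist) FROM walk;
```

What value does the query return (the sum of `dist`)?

9

Base: (test, dist=0).
Iteration 1: edges from {test} -> (notify, dist=1), (upload, dist=1).
Iteration 2: edges from {notify,upload} -> (release, dist=2), (upload, dist=2).
Iteration 3: edges from {release,upload} -> (release, dist=3).
Iteration 4: no outgoing edges from {release}; recursion stops.
SUM(dist) = 0 + 1 + 1 + 2 + 2 + 3 = 9.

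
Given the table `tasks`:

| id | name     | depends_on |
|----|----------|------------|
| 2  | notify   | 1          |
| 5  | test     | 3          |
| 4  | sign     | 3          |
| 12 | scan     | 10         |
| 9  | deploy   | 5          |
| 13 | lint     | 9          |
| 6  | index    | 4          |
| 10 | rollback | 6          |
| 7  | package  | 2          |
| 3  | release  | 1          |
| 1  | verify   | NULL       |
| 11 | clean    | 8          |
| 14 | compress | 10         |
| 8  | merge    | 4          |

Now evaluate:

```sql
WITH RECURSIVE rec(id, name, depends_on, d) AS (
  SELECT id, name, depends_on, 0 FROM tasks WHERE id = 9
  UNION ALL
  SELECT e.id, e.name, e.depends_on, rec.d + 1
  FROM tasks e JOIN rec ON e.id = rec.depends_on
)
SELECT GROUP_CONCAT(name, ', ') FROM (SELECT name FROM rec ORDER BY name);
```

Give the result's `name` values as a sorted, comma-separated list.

Base: id=9 (deploy), depends_on=5, d 0.
Iteration 1: join on id=5 -> test (id 5, depends_on=3, d 1).
Iteration 2: join on id=3 -> release (id 3, depends_on=1, d 2).
Iteration 3: join on id=1 -> verify (id 1, depends_on=NULL, d 3).
Iteration 4: depends_on is NULL; no match; recursion stops.

deploy, release, test, verify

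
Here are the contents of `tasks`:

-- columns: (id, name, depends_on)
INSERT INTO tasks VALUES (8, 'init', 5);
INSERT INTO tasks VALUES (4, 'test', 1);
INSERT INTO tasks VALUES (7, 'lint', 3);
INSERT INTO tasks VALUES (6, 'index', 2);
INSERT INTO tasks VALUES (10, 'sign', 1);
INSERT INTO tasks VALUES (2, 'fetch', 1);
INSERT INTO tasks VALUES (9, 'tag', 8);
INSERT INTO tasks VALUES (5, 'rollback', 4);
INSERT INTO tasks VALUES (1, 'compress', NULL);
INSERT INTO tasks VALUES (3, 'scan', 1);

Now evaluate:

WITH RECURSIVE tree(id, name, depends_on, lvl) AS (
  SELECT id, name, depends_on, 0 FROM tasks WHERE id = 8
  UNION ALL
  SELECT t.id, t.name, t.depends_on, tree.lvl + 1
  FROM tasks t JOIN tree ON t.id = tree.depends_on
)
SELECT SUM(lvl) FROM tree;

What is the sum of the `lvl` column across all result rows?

6

Base: id=8 (init), depends_on=5, lvl 0.
Iteration 1: join on id=5 -> rollback (id 5, depends_on=4, lvl 1).
Iteration 2: join on id=4 -> test (id 4, depends_on=1, lvl 2).
Iteration 3: join on id=1 -> compress (id 1, depends_on=NULL, lvl 3).
Iteration 4: depends_on is NULL; no match; recursion stops.
SUM(lvl) = 0 + 1 + 2 + 3 = 6.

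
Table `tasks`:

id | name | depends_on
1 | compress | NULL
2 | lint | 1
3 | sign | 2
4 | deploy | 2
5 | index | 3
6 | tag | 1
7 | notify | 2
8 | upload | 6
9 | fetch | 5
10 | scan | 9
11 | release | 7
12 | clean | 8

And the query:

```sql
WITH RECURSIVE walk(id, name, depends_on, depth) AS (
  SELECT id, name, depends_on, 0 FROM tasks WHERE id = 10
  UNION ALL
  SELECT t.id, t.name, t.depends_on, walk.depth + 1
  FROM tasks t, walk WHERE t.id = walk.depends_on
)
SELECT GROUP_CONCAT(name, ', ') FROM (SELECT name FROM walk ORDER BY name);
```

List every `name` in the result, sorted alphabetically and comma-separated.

compress, fetch, index, lint, scan, sign

Base: id=10 (scan), depends_on=9, depth 0.
Iteration 1: join on id=9 -> fetch (id 9, depends_on=5, depth 1).
Iteration 2: join on id=5 -> index (id 5, depends_on=3, depth 2).
Iteration 3: join on id=3 -> sign (id 3, depends_on=2, depth 3).
Iteration 4: join on id=2 -> lint (id 2, depends_on=1, depth 4).
Iteration 5: join on id=1 -> compress (id 1, depends_on=NULL, depth 5).
Iteration 6: depends_on is NULL; no match; recursion stops.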